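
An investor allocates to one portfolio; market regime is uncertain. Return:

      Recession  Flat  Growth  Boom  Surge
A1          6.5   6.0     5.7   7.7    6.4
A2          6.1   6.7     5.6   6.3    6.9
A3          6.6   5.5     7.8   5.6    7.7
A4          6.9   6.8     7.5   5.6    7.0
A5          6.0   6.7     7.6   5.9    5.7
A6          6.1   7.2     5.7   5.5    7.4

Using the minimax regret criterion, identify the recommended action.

A5

Column bests: Recession=6.9, Flat=7.2, Growth=7.8, Boom=7.7, Surge=7.7.
A1 regrets: 0.4, 1.2, 2.1, 0.0, 1.3 → max 2.1
A2 regrets: 0.8, 0.5, 2.2, 1.4, 0.8 → max 2.2
A3 regrets: 0.3, 1.7, 0.0, 2.1, 0.0 → max 2.1
A4 regrets: 0.0, 0.4, 0.3, 2.1, 0.7 → max 2.1
A5 regrets: 0.9, 0.5, 0.2, 1.8, 2.0 → max 2.0
A6 regrets: 0.8, 0.0, 2.1, 2.2, 0.3 → max 2.2
Smallest max regret = 2.0 → A5.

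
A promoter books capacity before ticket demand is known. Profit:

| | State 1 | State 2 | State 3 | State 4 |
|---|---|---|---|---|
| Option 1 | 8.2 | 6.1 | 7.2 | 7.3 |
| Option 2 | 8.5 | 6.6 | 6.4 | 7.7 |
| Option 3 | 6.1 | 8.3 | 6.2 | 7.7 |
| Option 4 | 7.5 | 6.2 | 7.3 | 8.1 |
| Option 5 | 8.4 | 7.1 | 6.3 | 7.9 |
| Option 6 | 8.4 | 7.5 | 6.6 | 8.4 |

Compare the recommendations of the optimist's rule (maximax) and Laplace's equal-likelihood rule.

maximax → Option 2; laplace → Option 6 (disagree)

Row maxima: Option 1=8.2, Option 2=8.5, Option 3=8.3, Option 4=8.1, Option 5=8.4, Option 6=8.4
Best best-case = 8.5 → Option 2.
Row averages: Option 1=7.2, Option 2=7.3, Option 3=7.075, Option 4=7.275, Option 5=7.425, Option 6=7.725
Highest average = 7.725 → Option 6.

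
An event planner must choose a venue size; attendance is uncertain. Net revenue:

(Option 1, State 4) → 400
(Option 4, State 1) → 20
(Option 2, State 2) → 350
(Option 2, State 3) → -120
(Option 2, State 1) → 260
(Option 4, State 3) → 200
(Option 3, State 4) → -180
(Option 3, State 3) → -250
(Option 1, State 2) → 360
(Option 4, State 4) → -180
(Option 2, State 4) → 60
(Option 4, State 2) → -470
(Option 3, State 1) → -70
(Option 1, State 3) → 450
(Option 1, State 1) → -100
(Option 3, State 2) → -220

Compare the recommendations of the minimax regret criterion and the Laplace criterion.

Column bests: State 1=260, State 2=360, State 3=450, State 4=400.
Option 1 regrets: 360, 0, 0, 0 → max 360
Option 2 regrets: 0, 10, 570, 340 → max 570
Option 3 regrets: 330, 580, 700, 580 → max 700
Option 4 regrets: 240, 830, 250, 580 → max 830
Smallest max regret = 360 → Option 1.
Row averages: Option 1=277.5, Option 2=137.5, Option 3=-180, Option 4=-107.5
Highest average = 277.5 → Option 1.

minimax regret → Option 1; laplace → Option 1 (agree)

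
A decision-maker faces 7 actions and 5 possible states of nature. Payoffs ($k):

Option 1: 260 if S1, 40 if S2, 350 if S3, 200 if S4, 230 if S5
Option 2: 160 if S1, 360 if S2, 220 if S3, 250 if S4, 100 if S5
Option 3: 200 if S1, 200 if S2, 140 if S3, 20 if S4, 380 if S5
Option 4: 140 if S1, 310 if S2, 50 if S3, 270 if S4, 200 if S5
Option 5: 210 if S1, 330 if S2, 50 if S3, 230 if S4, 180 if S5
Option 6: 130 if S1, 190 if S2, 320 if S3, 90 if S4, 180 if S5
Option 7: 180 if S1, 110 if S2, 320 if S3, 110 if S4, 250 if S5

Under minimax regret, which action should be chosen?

Option 6

Column bests: S1=260, S2=360, S3=350, S4=270, S5=380.
Option 1 regrets: 0, 320, 0, 70, 150 → max 320
Option 2 regrets: 100, 0, 130, 20, 280 → max 280
Option 3 regrets: 60, 160, 210, 250, 0 → max 250
Option 4 regrets: 120, 50, 300, 0, 180 → max 300
Option 5 regrets: 50, 30, 300, 40, 200 → max 300
Option 6 regrets: 130, 170, 30, 180, 200 → max 200
Option 7 regrets: 80, 250, 30, 160, 130 → max 250
Smallest max regret = 200 → Option 6.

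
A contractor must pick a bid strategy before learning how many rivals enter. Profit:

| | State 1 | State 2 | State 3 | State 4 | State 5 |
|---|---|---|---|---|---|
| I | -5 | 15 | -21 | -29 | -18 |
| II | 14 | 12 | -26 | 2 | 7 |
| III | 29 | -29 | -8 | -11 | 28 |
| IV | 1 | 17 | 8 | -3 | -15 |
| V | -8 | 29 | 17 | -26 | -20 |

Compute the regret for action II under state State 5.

21

Best payoff under State 5 is 28.
Regret = 28 − 7 = 21.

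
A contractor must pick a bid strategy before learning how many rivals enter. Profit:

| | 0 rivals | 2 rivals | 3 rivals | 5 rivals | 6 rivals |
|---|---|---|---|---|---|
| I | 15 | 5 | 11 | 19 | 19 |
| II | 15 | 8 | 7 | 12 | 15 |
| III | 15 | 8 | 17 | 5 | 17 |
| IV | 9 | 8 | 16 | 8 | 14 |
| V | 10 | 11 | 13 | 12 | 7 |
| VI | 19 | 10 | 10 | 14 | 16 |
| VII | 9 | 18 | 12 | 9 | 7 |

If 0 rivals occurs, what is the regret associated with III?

Best payoff under 0 rivals is 19.
Regret = 19 − 15 = 4.

4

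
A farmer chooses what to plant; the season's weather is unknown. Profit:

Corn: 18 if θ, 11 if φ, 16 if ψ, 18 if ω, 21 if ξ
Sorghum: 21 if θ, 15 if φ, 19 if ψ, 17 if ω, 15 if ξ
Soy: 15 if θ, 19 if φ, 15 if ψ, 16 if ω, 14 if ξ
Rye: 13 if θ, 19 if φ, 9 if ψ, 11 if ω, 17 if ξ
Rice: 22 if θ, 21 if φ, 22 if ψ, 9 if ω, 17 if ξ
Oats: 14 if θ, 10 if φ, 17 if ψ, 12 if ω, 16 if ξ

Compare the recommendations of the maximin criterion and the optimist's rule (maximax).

Row minima: Corn=11, Sorghum=15, Soy=14, Rye=9, Rice=9, Oats=10
Best worst-case = 15 → Sorghum.
Row maxima: Corn=21, Sorghum=21, Soy=19, Rye=19, Rice=22, Oats=17
Best best-case = 22 → Rice.

maximin → Sorghum; maximax → Rice (disagree)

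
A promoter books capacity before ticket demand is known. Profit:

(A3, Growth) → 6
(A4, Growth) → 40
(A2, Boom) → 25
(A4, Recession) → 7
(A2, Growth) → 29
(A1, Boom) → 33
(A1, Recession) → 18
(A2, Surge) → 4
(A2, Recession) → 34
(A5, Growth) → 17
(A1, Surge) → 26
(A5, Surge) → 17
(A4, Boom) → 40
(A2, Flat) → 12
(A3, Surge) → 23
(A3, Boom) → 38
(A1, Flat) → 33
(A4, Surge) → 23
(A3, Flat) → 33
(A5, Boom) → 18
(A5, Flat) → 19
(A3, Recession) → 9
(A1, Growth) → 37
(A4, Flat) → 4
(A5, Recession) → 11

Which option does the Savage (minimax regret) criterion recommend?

Column bests: Recession=34, Flat=33, Growth=40, Boom=40, Surge=26.
A1 regrets: 16, 0, 3, 7, 0 → max 16
A2 regrets: 0, 21, 11, 15, 22 → max 22
A3 regrets: 25, 0, 34, 2, 3 → max 34
A4 regrets: 27, 29, 0, 0, 3 → max 29
A5 regrets: 23, 14, 23, 22, 9 → max 23
Smallest max regret = 16 → A1.

A1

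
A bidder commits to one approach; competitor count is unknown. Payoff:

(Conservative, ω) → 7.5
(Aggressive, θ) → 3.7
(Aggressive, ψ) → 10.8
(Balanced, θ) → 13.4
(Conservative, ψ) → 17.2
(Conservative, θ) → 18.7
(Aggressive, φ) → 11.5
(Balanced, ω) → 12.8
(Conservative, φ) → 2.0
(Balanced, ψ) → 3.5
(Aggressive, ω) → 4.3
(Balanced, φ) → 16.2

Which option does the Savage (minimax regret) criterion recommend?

Balanced

Column bests: θ=18.7, φ=16.2, ψ=17.2, ω=12.8.
Conservative regrets: 0.0, 14.2, 0.0, 5.3 → max 14.2
Balanced regrets: 5.3, 0.0, 13.7, 0.0 → max 13.7
Aggressive regrets: 15.0, 4.7, 6.4, 8.5 → max 15.0
Smallest max regret = 13.7 → Balanced.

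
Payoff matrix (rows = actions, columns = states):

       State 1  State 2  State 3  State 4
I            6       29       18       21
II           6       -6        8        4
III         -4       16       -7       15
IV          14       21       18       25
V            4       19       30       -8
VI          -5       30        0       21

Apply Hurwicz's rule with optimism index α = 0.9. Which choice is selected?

I: 0.9·29 + 0.1·6 = 26.7
II: 0.9·8 + 0.1·(-6) = 6.6
III: 0.9·16 + 0.1·(-7) = 13.7
IV: 0.9·25 + 0.1·14 = 23.9
V: 0.9·30 + 0.1·(-8) = 26.2
VI: 0.9·30 + 0.1·(-5) = 26.5
Highest Hurwicz score = 26.7 → I.

I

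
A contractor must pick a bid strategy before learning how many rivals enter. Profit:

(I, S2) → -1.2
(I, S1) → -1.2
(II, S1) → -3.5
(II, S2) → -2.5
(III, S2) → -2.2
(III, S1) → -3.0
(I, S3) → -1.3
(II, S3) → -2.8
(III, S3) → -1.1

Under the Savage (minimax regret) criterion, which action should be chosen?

I

Column bests: S1=-1.2, S2=-1.2, S3=-1.1.
I regrets: 0.0, 0.0, 0.2 → max 0.2
II regrets: 2.3, 1.3, 1.7 → max 2.3
III regrets: 1.8, 1.0, 0.0 → max 1.8
Smallest max regret = 0.2 → I.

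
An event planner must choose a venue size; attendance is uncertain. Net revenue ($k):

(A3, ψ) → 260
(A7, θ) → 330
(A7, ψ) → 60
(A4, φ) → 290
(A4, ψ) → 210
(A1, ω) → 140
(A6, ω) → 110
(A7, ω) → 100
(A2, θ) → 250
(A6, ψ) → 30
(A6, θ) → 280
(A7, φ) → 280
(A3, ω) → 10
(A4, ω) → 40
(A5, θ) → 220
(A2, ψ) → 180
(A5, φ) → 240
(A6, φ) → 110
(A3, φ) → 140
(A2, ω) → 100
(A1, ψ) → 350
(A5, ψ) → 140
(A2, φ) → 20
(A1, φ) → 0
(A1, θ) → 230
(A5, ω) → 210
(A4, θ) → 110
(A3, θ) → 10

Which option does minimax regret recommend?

A5

Column bests: θ=330, φ=290, ψ=350, ω=210.
A1 regrets: 100, 290, 0, 70 → max 290
A2 regrets: 80, 270, 170, 110 → max 270
A3 regrets: 320, 150, 90, 200 → max 320
A4 regrets: 220, 0, 140, 170 → max 220
A5 regrets: 110, 50, 210, 0 → max 210
A6 regrets: 50, 180, 320, 100 → max 320
A7 regrets: 0, 10, 290, 110 → max 290
Smallest max regret = 210 → A5.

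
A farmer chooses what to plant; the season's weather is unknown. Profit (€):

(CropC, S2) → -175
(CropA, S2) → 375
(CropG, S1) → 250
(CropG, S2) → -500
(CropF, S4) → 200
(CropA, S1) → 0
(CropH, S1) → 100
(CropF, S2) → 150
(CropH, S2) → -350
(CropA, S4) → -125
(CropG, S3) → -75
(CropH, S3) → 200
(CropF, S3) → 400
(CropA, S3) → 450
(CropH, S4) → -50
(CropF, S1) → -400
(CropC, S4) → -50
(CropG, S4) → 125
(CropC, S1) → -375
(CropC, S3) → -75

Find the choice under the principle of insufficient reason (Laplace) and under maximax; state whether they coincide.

laplace → CropA; maximax → CropA (agree)

Row averages: CropA=175, CropH=-25, CropC=-168.75, CropF=87.5, CropG=-50
Highest average = 175 → CropA.
Row maxima: CropA=450, CropH=200, CropC=-50, CropF=400, CropG=250
Best best-case = 450 → CropA.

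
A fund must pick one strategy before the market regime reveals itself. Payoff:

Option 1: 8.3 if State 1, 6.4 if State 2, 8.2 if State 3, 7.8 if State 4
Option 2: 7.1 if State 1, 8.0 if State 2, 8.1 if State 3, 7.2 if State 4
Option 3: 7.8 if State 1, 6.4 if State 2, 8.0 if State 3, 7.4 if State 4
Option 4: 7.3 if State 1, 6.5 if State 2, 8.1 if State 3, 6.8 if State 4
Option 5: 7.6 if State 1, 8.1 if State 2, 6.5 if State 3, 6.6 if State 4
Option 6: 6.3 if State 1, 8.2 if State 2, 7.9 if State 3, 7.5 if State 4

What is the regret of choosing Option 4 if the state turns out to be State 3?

0.1

Best payoff under State 3 is 8.2.
Regret = 8.2 − 8.1 = 0.1.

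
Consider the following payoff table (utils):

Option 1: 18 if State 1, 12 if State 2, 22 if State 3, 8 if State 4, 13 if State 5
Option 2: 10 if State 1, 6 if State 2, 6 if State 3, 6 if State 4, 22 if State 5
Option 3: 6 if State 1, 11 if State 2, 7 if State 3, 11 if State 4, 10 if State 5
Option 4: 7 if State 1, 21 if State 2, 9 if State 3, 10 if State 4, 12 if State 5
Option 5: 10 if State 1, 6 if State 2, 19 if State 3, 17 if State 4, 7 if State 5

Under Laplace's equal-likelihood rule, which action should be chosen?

Option 1

Row averages: Option 1=14.6, Option 2=10, Option 3=9, Option 4=11.8, Option 5=11.8
Highest average = 14.6 → Option 1.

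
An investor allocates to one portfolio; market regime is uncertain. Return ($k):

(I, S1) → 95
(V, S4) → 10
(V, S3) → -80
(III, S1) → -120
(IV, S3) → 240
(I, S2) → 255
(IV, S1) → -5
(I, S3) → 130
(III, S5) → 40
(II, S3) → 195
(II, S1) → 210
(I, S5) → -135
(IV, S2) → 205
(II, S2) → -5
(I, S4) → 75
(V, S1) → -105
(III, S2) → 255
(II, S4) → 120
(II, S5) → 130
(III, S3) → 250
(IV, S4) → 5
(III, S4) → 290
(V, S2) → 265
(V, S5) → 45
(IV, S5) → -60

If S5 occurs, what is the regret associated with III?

Best payoff under S5 is 130.
Regret = 130 − 40 = 90.

90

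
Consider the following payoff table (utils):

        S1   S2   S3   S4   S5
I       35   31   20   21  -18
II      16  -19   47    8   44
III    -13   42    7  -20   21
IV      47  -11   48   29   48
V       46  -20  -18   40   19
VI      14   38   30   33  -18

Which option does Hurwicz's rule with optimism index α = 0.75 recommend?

IV

I: 0.75·35 + 0.25·(-18) = 21.75
II: 0.75·47 + 0.25·(-19) = 30.5
III: 0.75·42 + 0.25·(-20) = 26.5
IV: 0.75·48 + 0.25·(-11) = 33.25
V: 0.75·46 + 0.25·(-20) = 29.5
VI: 0.75·38 + 0.25·(-18) = 24
Highest Hurwicz score = 33.25 → IV.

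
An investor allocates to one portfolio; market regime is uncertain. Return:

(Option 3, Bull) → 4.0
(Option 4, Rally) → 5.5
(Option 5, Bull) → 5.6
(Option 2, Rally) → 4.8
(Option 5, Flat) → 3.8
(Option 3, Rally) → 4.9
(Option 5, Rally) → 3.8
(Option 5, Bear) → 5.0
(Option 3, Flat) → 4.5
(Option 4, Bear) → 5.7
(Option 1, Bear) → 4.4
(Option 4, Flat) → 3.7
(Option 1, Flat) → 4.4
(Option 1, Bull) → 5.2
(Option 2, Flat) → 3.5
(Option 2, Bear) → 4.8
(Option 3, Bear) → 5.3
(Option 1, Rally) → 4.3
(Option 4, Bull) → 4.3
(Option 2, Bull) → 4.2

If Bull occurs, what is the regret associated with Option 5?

Best payoff under Bull is 5.6.
Regret = 5.6 − 5.6 = 0.0.

0.0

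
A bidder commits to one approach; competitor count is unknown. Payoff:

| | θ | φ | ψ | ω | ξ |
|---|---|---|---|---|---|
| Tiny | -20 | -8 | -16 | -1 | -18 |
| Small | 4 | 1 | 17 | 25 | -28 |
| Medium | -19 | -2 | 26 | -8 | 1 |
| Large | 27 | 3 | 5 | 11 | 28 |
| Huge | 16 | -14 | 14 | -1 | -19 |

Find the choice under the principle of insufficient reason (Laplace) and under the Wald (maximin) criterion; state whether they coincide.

Row averages: Tiny=-12.6, Small=3.8, Medium=-0.4, Large=14.8, Huge=-0.8
Highest average = 14.8 → Large.
Row minima: Tiny=-20, Small=-28, Medium=-19, Large=3, Huge=-19
Best worst-case = 3 → Large.

laplace → Large; maximin → Large (agree)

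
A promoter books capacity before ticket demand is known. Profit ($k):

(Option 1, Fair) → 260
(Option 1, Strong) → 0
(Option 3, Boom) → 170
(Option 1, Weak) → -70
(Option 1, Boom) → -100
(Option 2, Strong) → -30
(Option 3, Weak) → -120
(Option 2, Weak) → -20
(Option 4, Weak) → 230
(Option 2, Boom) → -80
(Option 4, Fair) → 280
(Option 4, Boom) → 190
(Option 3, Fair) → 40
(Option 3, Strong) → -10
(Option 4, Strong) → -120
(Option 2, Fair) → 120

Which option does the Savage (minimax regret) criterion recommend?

Column bests: Weak=230, Fair=280, Strong=0, Boom=190.
Option 1 regrets: 300, 20, 0, 290 → max 300
Option 2 regrets: 250, 160, 30, 270 → max 270
Option 3 regrets: 350, 240, 10, 20 → max 350
Option 4 regrets: 0, 0, 120, 0 → max 120
Smallest max regret = 120 → Option 4.

Option 4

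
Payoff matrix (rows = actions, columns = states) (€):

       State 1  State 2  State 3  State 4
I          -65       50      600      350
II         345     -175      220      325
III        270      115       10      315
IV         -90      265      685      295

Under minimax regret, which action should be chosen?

I

Column bests: State 1=345, State 2=265, State 3=685, State 4=350.
I regrets: 410, 215, 85, 0 → max 410
II regrets: 0, 440, 465, 25 → max 465
III regrets: 75, 150, 675, 35 → max 675
IV regrets: 435, 0, 0, 55 → max 435
Smallest max regret = 410 → I.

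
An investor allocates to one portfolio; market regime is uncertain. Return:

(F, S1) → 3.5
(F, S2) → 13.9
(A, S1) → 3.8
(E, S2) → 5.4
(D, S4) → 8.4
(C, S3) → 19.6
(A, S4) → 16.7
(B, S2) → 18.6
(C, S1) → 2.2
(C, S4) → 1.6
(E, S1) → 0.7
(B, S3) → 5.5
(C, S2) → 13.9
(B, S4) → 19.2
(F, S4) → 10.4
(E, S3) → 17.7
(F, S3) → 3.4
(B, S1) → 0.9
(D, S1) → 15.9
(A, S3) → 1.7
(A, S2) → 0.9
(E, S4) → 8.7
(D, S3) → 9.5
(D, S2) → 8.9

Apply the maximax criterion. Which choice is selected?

C

Row maxima: A=16.7, B=19.2, C=19.6, D=15.9, E=17.7, F=13.9
Best best-case = 19.6 → C.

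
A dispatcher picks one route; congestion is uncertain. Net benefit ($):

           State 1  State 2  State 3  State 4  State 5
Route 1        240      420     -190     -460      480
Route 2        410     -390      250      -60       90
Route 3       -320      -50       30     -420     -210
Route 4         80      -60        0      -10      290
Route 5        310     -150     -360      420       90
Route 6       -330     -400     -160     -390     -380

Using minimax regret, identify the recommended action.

Column bests: State 1=410, State 2=420, State 3=250, State 4=420, State 5=480.
Route 1 regrets: 170, 0, 440, 880, 0 → max 880
Route 2 regrets: 0, 810, 0, 480, 390 → max 810
Route 3 regrets: 730, 470, 220, 840, 690 → max 840
Route 4 regrets: 330, 480, 250, 430, 190 → max 480
Route 5 regrets: 100, 570, 610, 0, 390 → max 610
Route 6 regrets: 740, 820, 410, 810, 860 → max 860
Smallest max regret = 480 → Route 4.

Route 4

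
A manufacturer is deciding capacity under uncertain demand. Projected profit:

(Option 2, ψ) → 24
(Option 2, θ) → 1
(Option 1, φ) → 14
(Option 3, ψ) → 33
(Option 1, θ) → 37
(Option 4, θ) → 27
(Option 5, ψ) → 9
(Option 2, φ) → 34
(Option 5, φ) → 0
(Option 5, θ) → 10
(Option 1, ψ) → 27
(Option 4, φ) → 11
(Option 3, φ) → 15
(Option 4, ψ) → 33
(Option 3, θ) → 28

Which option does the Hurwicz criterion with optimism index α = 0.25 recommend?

Option 1: 0.25·37 + 0.75·14 = 19.75
Option 2: 0.25·34 + 0.75·1 = 9.25
Option 3: 0.25·33 + 0.75·15 = 19.5
Option 4: 0.25·33 + 0.75·11 = 16.5
Option 5: 0.25·10 + 0.75·0 = 2.5
Highest Hurwicz score = 19.75 → Option 1.

Option 1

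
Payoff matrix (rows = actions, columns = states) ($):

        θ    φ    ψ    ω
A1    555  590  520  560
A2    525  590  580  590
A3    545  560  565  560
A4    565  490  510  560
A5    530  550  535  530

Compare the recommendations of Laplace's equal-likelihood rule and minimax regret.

Row averages: A1=556.25, A2=571.25, A3=557.5, A4=531.25, A5=536.25
Highest average = 571.25 → A2.
Column bests: θ=565, φ=590, ψ=580, ω=590.
A1 regrets: 10, 0, 60, 30 → max 60
A2 regrets: 40, 0, 0, 0 → max 40
A3 regrets: 20, 30, 15, 30 → max 30
A4 regrets: 0, 100, 70, 30 → max 100
A5 regrets: 35, 40, 45, 60 → max 60
Smallest max regret = 30 → A3.

laplace → A2; minimax regret → A3 (disagree)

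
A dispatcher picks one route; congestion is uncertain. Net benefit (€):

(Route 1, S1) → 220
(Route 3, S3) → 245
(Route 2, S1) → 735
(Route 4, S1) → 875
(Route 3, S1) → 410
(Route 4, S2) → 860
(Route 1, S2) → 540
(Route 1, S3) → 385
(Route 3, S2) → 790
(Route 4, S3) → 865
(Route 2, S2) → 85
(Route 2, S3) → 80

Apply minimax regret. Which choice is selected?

Route 4

Column bests: S1=875, S2=860, S3=865.
Route 1 regrets: 655, 320, 480 → max 655
Route 2 regrets: 140, 775, 785 → max 785
Route 3 regrets: 465, 70, 620 → max 620
Route 4 regrets: 0, 0, 0 → max 0
Smallest max regret = 0 → Route 4.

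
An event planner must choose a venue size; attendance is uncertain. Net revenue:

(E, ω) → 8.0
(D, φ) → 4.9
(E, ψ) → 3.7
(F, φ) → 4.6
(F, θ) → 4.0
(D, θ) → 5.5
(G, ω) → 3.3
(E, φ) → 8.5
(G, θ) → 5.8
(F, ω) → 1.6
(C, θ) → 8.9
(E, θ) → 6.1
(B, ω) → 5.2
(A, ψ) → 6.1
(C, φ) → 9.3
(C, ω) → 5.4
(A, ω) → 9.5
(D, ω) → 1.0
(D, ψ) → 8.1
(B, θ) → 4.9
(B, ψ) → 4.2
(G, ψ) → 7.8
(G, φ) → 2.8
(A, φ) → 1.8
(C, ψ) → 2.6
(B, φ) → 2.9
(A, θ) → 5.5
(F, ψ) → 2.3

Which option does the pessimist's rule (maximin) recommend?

E

Row minima: A=1.8, B=2.9, C=2.6, D=1.0, E=3.7, F=1.6, G=2.8
Best worst-case = 3.7 → E.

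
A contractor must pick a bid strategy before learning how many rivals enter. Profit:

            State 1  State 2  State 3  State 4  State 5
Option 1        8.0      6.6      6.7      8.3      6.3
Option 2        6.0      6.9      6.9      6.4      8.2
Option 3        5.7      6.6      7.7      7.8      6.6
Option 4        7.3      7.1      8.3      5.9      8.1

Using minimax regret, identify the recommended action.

Column bests: State 1=8.0, State 2=7.1, State 3=8.3, State 4=8.3, State 5=8.2.
Option 1 regrets: 0.0, 0.5, 1.6, 0.0, 1.9 → max 1.9
Option 2 regrets: 2.0, 0.2, 1.4, 1.9, 0.0 → max 2.0
Option 3 regrets: 2.3, 0.5, 0.6, 0.5, 1.6 → max 2.3
Option 4 regrets: 0.7, 0.0, 0.0, 2.4, 0.1 → max 2.4
Smallest max regret = 1.9 → Option 1.

Option 1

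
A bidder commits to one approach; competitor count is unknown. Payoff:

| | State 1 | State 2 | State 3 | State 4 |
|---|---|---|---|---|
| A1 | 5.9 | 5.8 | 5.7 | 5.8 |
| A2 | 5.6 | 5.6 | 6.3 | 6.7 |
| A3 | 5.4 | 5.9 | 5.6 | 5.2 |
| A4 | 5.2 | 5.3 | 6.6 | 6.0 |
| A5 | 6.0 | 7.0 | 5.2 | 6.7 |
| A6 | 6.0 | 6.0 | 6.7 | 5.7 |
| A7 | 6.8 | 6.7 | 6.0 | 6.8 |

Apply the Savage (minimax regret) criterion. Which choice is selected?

Column bests: State 1=6.8, State 2=7.0, State 3=6.7, State 4=6.8.
A1 regrets: 0.9, 1.2, 1.0, 1.0 → max 1.2
A2 regrets: 1.2, 1.4, 0.4, 0.1 → max 1.4
A3 regrets: 1.4, 1.1, 1.1, 1.6 → max 1.6
A4 regrets: 1.6, 1.7, 0.1, 0.8 → max 1.7
A5 regrets: 0.8, 0.0, 1.5, 0.1 → max 1.5
A6 regrets: 0.8, 1.0, 0.0, 1.1 → max 1.1
A7 regrets: 0.0, 0.3, 0.7, 0.0 → max 0.7
Smallest max regret = 0.7 → A7.

A7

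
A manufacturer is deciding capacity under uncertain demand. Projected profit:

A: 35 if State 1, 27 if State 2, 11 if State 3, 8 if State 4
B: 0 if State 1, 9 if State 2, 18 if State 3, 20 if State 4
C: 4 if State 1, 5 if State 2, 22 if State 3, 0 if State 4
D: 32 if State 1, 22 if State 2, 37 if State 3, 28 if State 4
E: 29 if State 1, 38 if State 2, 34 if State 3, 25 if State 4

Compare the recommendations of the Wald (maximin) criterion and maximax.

Row minima: A=8, B=0, C=0, D=22, E=25
Best worst-case = 25 → E.
Row maxima: A=35, B=20, C=22, D=37, E=38
Best best-case = 38 → E.

maximin → E; maximax → E (agree)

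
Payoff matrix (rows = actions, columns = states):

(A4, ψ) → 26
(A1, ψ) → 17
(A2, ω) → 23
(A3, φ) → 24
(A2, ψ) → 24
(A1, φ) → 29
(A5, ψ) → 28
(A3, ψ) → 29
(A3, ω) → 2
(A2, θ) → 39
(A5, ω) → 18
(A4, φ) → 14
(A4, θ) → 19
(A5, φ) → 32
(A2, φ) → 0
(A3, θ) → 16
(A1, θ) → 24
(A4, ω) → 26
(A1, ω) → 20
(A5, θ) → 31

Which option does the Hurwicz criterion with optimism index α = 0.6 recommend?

A1: 0.6·29 + 0.4·17 = 24.2
A2: 0.6·39 + 0.4·0 = 23.4
A3: 0.6·29 + 0.4·2 = 18.2
A4: 0.6·26 + 0.4·14 = 21.2
A5: 0.6·32 + 0.4·18 = 26.4
Highest Hurwicz score = 26.4 → A5.

A5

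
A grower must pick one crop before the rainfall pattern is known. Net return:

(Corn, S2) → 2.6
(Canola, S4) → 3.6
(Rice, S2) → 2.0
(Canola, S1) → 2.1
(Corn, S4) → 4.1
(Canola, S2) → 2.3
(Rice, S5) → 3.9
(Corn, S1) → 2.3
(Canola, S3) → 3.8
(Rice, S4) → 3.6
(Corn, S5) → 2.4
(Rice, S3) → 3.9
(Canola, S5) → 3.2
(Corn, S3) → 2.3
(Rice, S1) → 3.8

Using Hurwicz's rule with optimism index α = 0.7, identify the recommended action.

Canola: 0.7·3.8 + 0.3·2.1 = 3.29
Rice: 0.7·3.9 + 0.3·2.0 = 3.33
Corn: 0.7·4.1 + 0.3·2.3 = 3.56
Highest Hurwicz score = 3.56 → Corn.

Corn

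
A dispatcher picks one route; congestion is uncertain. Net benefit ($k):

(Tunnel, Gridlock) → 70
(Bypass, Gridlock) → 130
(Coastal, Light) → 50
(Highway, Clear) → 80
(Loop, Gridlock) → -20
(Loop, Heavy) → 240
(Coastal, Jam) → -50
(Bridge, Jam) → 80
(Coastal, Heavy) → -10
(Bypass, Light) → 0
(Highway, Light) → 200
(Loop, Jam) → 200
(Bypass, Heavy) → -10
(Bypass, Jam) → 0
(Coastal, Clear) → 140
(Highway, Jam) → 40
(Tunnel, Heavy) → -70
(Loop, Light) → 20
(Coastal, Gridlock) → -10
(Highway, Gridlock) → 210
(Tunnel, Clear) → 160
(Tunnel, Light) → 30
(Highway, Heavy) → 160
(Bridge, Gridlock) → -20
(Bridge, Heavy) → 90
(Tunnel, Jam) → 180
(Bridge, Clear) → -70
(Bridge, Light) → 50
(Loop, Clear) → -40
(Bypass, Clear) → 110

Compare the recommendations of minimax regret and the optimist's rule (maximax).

Column bests: Clear=160, Light=200, Heavy=240, Jam=200, Gridlock=210.
Loop regrets: 200, 180, 0, 0, 230 → max 230
Coastal regrets: 20, 150, 250, 250, 220 → max 250
Bridge regrets: 230, 150, 150, 120, 230 → max 230
Highway regrets: 80, 0, 80, 160, 0 → max 160
Tunnel regrets: 0, 170, 310, 20, 140 → max 310
Bypass regrets: 50, 200, 250, 200, 80 → max 250
Smallest max regret = 160 → Highway.
Row maxima: Loop=240, Coastal=140, Bridge=90, Highway=210, Tunnel=180, Bypass=130
Best best-case = 240 → Loop.

minimax regret → Highway; maximax → Loop (disagree)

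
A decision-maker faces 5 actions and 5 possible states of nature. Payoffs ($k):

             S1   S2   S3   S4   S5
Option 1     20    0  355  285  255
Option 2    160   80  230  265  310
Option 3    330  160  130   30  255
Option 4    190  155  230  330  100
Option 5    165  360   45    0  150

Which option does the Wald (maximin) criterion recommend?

Option 4

Row minima: Option 1=0, Option 2=80, Option 3=30, Option 4=100, Option 5=0
Best worst-case = 100 → Option 4.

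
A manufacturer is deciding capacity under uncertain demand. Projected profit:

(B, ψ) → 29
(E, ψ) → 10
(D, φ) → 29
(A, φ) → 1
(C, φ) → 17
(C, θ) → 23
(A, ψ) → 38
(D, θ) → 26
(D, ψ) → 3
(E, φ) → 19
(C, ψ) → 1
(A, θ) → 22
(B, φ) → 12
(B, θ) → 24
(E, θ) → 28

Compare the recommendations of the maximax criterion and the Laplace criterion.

maximax → A; laplace → B (disagree)

Row maxima: A=38, B=29, C=23, D=29, E=28
Best best-case = 38 → A.
Row averages: A=61/3, B=65/3, C=41/3, D=58/3, E=19
Highest average = 65/3 → B.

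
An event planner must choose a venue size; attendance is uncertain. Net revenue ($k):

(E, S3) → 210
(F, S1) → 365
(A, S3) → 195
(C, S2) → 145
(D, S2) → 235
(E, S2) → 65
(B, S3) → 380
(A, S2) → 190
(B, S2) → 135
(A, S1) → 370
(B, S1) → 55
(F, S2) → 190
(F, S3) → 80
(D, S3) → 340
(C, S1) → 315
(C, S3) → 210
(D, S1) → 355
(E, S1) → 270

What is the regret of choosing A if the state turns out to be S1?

Best payoff under S1 is 370.
Regret = 370 − 370 = 0.

0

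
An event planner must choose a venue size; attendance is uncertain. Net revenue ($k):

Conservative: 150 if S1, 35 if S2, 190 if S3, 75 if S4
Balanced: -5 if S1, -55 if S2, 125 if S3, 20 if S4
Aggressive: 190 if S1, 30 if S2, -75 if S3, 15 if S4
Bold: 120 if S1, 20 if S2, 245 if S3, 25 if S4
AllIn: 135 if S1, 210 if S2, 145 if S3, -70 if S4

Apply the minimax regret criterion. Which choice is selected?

Column bests: S1=190, S2=210, S3=245, S4=75.
Conservative regrets: 40, 175, 55, 0 → max 175
Balanced regrets: 195, 265, 120, 55 → max 265
Aggressive regrets: 0, 180, 320, 60 → max 320
Bold regrets: 70, 190, 0, 50 → max 190
AllIn regrets: 55, 0, 100, 145 → max 145
Smallest max regret = 145 → AllIn.

AllIn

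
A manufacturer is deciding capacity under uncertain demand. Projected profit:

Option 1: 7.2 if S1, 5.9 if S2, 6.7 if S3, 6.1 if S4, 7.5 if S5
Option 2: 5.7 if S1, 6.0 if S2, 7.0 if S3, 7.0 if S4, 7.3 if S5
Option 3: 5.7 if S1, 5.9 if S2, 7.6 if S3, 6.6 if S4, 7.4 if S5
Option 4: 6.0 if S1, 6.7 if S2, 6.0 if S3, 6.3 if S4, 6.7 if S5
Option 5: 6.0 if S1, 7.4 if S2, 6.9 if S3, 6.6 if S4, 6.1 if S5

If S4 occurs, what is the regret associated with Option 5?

0.4

Best payoff under S4 is 7.0.
Regret = 7.0 − 6.6 = 0.4.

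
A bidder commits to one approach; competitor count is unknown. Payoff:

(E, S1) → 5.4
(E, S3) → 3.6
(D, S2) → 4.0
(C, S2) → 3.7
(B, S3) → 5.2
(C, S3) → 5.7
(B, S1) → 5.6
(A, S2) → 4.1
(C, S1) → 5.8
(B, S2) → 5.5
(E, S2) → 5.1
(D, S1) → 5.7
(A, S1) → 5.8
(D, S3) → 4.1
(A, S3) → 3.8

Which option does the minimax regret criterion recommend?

B

Column bests: S1=5.8, S2=5.5, S3=5.7.
A regrets: 0.0, 1.4, 1.9 → max 1.9
B regrets: 0.2, 0.0, 0.5 → max 0.5
C regrets: 0.0, 1.8, 0.0 → max 1.8
D regrets: 0.1, 1.5, 1.6 → max 1.6
E regrets: 0.4, 0.4, 2.1 → max 2.1
Smallest max regret = 0.5 → B.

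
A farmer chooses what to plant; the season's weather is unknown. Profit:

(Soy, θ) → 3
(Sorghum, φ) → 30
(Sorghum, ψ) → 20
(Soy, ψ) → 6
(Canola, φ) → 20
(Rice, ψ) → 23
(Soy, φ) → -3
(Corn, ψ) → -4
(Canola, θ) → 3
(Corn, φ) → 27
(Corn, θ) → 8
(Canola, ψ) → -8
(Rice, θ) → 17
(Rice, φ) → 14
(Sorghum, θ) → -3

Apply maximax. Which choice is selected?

Row maxima: Soy=6, Canola=20, Corn=27, Sorghum=30, Rice=23
Best best-case = 30 → Sorghum.

Sorghum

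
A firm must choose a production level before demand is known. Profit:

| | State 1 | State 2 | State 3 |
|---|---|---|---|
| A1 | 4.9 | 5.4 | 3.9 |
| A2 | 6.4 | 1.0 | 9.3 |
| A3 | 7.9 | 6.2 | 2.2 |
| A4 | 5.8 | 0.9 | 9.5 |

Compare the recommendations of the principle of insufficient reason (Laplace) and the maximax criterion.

Row averages: A1=71/15, A2=167/30, A3=163/30, A4=5.4
Highest average = 167/30 → A2.
Row maxima: A1=5.4, A2=9.3, A3=7.9, A4=9.5
Best best-case = 9.5 → A4.

laplace → A2; maximax → A4 (disagree)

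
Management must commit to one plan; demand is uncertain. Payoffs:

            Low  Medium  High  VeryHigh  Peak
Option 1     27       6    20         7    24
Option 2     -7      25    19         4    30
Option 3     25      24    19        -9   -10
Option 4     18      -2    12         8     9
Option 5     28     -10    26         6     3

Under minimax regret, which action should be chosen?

Column bests: Low=28, Medium=25, High=26, VeryHigh=8, Peak=30.
Option 1 regrets: 1, 19, 6, 1, 6 → max 19
Option 2 regrets: 35, 0, 7, 4, 0 → max 35
Option 3 regrets: 3, 1, 7, 17, 40 → max 40
Option 4 regrets: 10, 27, 14, 0, 21 → max 27
Option 5 regrets: 0, 35, 0, 2, 27 → max 35
Smallest max regret = 19 → Option 1.

Option 1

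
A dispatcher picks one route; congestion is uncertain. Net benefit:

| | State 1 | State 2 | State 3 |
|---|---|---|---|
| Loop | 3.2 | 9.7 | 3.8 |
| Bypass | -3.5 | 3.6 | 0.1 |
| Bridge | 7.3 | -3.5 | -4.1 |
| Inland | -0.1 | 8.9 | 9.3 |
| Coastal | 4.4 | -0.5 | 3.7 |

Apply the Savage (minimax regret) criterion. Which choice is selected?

Column bests: State 1=7.3, State 2=9.7, State 3=9.3.
Loop regrets: 4.1, 0.0, 5.5 → max 5.5
Bypass regrets: 10.8, 6.1, 9.2 → max 10.8
Bridge regrets: 0.0, 13.2, 13.4 → max 13.4
Inland regrets: 7.4, 0.8, 0.0 → max 7.4
Coastal regrets: 2.9, 10.2, 5.6 → max 10.2
Smallest max regret = 5.5 → Loop.

Loop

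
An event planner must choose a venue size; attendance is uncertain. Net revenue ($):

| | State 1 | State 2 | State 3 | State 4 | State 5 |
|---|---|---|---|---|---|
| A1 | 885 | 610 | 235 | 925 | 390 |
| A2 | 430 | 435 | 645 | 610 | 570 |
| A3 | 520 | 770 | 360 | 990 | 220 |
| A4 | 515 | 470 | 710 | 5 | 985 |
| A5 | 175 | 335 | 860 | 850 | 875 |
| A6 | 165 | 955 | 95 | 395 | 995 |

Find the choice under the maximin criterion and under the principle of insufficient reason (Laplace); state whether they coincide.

Row minima: A1=235, A2=430, A3=220, A4=5, A5=175, A6=95
Best worst-case = 430 → A2.
Row averages: A1=609, A2=538, A3=572, A4=537, A5=619, A6=521
Highest average = 619 → A5.

maximin → A2; laplace → A5 (disagree)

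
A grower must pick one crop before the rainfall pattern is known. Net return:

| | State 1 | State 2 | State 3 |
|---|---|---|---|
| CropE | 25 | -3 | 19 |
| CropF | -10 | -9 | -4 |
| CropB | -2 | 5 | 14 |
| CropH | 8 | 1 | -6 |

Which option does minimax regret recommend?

CropE

Column bests: State 1=25, State 2=5, State 3=19.
CropE regrets: 0, 8, 0 → max 8
CropF regrets: 35, 14, 23 → max 35
CropB regrets: 27, 0, 5 → max 27
CropH regrets: 17, 4, 25 → max 25
Smallest max regret = 8 → CropE.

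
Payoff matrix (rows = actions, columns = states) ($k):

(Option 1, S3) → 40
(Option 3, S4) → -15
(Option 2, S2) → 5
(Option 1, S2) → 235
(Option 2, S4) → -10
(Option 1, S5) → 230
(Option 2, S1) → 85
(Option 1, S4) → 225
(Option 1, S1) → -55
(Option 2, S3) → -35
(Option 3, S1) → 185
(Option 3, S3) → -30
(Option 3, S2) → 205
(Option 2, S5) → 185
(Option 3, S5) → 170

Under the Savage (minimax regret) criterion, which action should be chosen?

Option 2

Column bests: S1=185, S2=235, S3=40, S4=225, S5=230.
Option 1 regrets: 240, 0, 0, 0, 0 → max 240
Option 2 regrets: 100, 230, 75, 235, 45 → max 235
Option 3 regrets: 0, 30, 70, 240, 60 → max 240
Smallest max regret = 235 → Option 2.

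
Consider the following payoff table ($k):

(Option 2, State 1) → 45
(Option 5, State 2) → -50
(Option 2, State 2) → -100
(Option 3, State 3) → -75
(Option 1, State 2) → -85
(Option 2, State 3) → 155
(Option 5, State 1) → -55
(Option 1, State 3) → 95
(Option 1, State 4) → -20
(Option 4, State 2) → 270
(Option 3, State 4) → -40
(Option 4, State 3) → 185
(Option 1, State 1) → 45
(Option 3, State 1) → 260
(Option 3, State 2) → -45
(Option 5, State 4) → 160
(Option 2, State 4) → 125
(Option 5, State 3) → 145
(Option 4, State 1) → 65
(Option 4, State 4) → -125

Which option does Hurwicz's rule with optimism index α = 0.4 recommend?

Option 3

Option 1: 0.4·95 + 0.6·(-85) = -13
Option 2: 0.4·155 + 0.6·(-100) = 2
Option 3: 0.4·260 + 0.6·(-75) = 59
Option 4: 0.4·270 + 0.6·(-125) = 33
Option 5: 0.4·160 + 0.6·(-55) = 31
Highest Hurwicz score = 59 → Option 3.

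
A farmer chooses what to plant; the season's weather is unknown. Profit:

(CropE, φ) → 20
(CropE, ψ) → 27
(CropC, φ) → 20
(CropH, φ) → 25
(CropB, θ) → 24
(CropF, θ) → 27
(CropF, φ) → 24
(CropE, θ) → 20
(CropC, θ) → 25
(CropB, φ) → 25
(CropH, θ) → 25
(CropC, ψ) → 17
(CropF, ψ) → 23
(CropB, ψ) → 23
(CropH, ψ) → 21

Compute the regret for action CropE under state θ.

Best payoff under θ is 27.
Regret = 27 − 20 = 7.

7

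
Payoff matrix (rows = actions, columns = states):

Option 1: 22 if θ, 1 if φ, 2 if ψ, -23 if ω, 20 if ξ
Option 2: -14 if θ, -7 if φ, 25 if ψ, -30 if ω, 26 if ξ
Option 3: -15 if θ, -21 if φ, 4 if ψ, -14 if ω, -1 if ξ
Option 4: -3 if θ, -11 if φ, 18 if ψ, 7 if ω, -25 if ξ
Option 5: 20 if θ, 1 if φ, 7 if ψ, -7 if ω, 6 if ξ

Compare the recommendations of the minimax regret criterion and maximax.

Column bests: θ=22, φ=1, ψ=25, ω=7, ξ=26.
Option 1 regrets: 0, 0, 23, 30, 6 → max 30
Option 2 regrets: 36, 8, 0, 37, 0 → max 37
Option 3 regrets: 37, 22, 21, 21, 27 → max 37
Option 4 regrets: 25, 12, 7, 0, 51 → max 51
Option 5 regrets: 2, 0, 18, 14, 20 → max 20
Smallest max regret = 20 → Option 5.
Row maxima: Option 1=22, Option 2=26, Option 3=4, Option 4=18, Option 5=20
Best best-case = 26 → Option 2.

minimax regret → Option 5; maximax → Option 2 (disagree)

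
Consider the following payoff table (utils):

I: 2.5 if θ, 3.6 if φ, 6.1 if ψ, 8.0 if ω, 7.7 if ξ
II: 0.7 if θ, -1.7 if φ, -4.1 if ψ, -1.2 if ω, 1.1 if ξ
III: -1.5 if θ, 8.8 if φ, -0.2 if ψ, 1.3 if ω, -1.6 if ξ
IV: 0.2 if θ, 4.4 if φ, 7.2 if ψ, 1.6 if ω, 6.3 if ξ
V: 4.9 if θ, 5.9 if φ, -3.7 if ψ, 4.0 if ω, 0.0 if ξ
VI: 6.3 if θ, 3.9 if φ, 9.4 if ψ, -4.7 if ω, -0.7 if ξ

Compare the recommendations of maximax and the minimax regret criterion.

Row maxima: I=8.0, II=1.1, III=8.8, IV=7.2, V=5.9, VI=9.4
Best best-case = 9.4 → VI.
Column bests: θ=6.3, φ=8.8, ψ=9.4, ω=8.0, ξ=7.7.
I regrets: 3.8, 5.2, 3.3, 0.0, 0.0 → max 5.2
II regrets: 5.6, 10.5, 13.5, 9.2, 6.6 → max 13.5
III regrets: 7.8, 0.0, 9.6, 6.7, 9.3 → max 9.6
IV regrets: 6.1, 4.4, 2.2, 6.4, 1.4 → max 6.4
V regrets: 1.4, 2.9, 13.1, 4.0, 7.7 → max 13.1
VI regrets: 0.0, 4.9, 0.0, 12.7, 8.4 → max 12.7
Smallest max regret = 5.2 → I.

maximax → VI; minimax regret → I (disagree)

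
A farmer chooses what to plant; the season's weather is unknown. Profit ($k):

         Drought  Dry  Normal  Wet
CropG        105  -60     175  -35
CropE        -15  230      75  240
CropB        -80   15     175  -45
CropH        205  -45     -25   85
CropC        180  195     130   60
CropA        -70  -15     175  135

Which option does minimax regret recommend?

CropC

Column bests: Drought=205, Dry=230, Normal=175, Wet=240.
CropG regrets: 100, 290, 0, 275 → max 290
CropE regrets: 220, 0, 100, 0 → max 220
CropB regrets: 285, 215, 0, 285 → max 285
CropH regrets: 0, 275, 200, 155 → max 275
CropC regrets: 25, 35, 45, 180 → max 180
CropA regrets: 275, 245, 0, 105 → max 275
Smallest max regret = 180 → CropC.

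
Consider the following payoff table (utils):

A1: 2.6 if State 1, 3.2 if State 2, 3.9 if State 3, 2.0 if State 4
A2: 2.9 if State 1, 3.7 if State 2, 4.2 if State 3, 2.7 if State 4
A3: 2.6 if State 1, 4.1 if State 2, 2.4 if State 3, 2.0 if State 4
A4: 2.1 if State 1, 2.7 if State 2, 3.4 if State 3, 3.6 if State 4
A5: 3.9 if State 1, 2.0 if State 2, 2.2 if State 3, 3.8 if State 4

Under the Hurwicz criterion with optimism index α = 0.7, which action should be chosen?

A2

A1: 0.7·3.9 + 0.3·2.0 = 3.33
A2: 0.7·4.2 + 0.3·2.7 = 3.75
A3: 0.7·4.1 + 0.3·2.0 = 3.47
A4: 0.7·3.6 + 0.3·2.1 = 3.15
A5: 0.7·3.9 + 0.3·2.0 = 3.33
Highest Hurwicz score = 3.75 → A2.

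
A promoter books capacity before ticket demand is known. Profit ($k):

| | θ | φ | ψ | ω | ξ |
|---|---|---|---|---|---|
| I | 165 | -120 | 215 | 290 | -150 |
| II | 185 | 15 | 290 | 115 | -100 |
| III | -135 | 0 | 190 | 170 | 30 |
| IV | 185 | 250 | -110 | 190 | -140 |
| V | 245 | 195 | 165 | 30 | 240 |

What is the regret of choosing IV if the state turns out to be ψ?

Best payoff under ψ is 290.
Regret = 290 − (-110) = 400.

400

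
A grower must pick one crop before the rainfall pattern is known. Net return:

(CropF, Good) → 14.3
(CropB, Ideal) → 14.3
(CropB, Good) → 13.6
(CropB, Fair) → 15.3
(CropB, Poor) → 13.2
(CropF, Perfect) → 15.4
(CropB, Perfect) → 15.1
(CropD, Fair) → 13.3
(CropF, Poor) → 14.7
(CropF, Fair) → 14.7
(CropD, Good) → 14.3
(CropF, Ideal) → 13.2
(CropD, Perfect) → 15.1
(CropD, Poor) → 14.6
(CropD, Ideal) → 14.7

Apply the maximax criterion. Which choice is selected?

CropF

Row maxima: CropB=15.3, CropF=15.4, CropD=15.1
Best best-case = 15.4 → CropF.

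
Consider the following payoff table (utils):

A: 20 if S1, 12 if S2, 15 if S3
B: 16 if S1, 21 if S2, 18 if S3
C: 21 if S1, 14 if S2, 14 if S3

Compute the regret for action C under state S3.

4

Best payoff under S3 is 18.
Regret = 18 − 14 = 4.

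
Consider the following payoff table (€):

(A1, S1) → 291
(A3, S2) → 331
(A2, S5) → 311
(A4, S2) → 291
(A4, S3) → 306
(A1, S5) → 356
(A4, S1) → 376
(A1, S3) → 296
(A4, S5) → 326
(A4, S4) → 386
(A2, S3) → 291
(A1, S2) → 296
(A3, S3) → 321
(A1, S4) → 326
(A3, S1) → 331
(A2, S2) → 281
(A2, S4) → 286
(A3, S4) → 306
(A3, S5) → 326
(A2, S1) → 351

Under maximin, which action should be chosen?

Row minima: A1=291, A2=281, A3=306, A4=291
Best worst-case = 306 → A3.

A3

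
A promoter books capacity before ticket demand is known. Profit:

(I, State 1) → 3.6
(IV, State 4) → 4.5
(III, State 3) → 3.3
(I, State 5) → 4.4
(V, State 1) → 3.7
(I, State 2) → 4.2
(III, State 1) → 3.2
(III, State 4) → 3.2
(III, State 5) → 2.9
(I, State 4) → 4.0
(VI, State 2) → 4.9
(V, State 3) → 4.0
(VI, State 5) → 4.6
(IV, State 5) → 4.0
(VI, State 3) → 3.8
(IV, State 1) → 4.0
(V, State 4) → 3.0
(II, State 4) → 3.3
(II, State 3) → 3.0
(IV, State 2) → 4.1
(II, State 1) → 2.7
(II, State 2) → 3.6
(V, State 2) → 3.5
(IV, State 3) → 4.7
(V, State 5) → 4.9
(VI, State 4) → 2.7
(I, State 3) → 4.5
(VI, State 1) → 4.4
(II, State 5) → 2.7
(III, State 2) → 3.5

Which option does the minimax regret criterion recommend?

I

Column bests: State 1=4.4, State 2=4.9, State 3=4.7, State 4=4.5, State 5=4.9.
I regrets: 0.8, 0.7, 0.2, 0.5, 0.5 → max 0.8
II regrets: 1.7, 1.3, 1.7, 1.2, 2.2 → max 2.2
III regrets: 1.2, 1.4, 1.4, 1.3, 2.0 → max 2.0
IV regrets: 0.4, 0.8, 0.0, 0.0, 0.9 → max 0.9
V regrets: 0.7, 1.4, 0.7, 1.5, 0.0 → max 1.5
VI regrets: 0.0, 0.0, 0.9, 1.8, 0.3 → max 1.8
Smallest max regret = 0.8 → I.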